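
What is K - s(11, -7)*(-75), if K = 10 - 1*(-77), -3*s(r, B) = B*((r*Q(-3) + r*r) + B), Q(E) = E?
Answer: 14262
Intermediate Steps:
s(r, B) = -B*(B + r² - 3*r)/3 (s(r, B) = -B*((r*(-3) + r*r) + B)/3 = -B*((-3*r + r²) + B)/3 = -B*((r² - 3*r) + B)/3 = -B*(B + r² - 3*r)/3)
K = 87 (K = 10 + 77 = 87)
K - s(11, -7)*(-75) = 87 - (-7)*(-1*(-7) - 1*11² + 3*11)/3*(-75) = 87 - (-7)*(7 - 1*121 + 33)/3*(-75) = 87 - (-7)*(7 - 121 + 33)/3*(-75) = 87 - (-7)*(-81)/3*(-75) = 87 - 1*189*(-75) = 87 - 189*(-75) = 87 + 14175 = 14262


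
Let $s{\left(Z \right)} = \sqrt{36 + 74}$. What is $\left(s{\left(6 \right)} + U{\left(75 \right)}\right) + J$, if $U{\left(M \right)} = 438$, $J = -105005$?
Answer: $-104567 + \sqrt{110} \approx -1.0456 \cdot 10^{5}$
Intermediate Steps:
$s{\left(Z \right)} = \sqrt{110}$
$\left(s{\left(6 \right)} + U{\left(75 \right)}\right) + J = \left(\sqrt{110} + 438\right) - 105005 = \left(438 + \sqrt{110}\right) - 105005 = -104567 + \sqrt{110}$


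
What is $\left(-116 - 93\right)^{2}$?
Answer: $43681$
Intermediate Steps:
$\left(-116 - 93\right)^{2} = \left(-209\right)^{2} = 43681$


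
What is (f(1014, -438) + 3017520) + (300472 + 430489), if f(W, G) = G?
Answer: 3748043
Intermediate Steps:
(f(1014, -438) + 3017520) + (300472 + 430489) = (-438 + 3017520) + (300472 + 430489) = 3017082 + 730961 = 3748043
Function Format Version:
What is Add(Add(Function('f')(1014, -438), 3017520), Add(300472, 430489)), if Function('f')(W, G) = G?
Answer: 3748043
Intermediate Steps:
Add(Add(Function('f')(1014, -438), 3017520), Add(300472, 430489)) = Add(Add(-438, 3017520), Add(300472, 430489)) = Add(3017082, 730961) = 3748043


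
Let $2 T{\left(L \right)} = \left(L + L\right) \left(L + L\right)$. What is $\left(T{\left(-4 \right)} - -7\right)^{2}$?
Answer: $1521$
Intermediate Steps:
$T{\left(L \right)} = 2 L^{2}$ ($T{\left(L \right)} = \frac{\left(L + L\right) \left(L + L\right)}{2} = \frac{2 L 2 L}{2} = \frac{4 L^{2}}{2} = 2 L^{2}$)
$\left(T{\left(-4 \right)} - -7\right)^{2} = \left(2 \left(-4\right)^{2} - -7\right)^{2} = \left(2 \cdot 16 + 7\right)^{2} = \left(32 + 7\right)^{2} = 39^{2} = 1521$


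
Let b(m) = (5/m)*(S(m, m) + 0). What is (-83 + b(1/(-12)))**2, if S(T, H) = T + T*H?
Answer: 885481/144 ≈ 6149.2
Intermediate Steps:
S(T, H) = T + H*T
b(m) = 5 + 5*m (b(m) = (5/m)*(m*(1 + m) + 0) = (5/m)*(m*(1 + m)) = 5 + 5*m)
(-83 + b(1/(-12)))**2 = (-83 + (5 + 5/(-12)))**2 = (-83 + (5 + 5*(-1/12)))**2 = (-83 + (5 - 5/12))**2 = (-83 + 55/12)**2 = (-941/12)**2 = 885481/144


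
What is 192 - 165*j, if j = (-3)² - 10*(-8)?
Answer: -14493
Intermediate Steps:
j = 89 (j = 9 + 80 = 89)
192 - 165*j = 192 - 165*89 = 192 - 14685 = -14493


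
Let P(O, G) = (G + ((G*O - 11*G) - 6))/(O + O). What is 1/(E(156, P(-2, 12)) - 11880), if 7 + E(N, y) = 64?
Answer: -1/11823 ≈ -8.4581e-5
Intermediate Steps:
P(O, G) = (-6 - 10*G + G*O)/(2*O) (P(O, G) = (G + ((-11*G + G*O) - 6))/((2*O)) = (G + (-6 - 11*G + G*O))*(1/(2*O)) = (-6 - 10*G + G*O)*(1/(2*O)) = (-6 - 10*G + G*O)/(2*O))
E(N, y) = 57 (E(N, y) = -7 + 64 = 57)
1/(E(156, P(-2, 12)) - 11880) = 1/(57 - 11880) = 1/(-11823) = -1/11823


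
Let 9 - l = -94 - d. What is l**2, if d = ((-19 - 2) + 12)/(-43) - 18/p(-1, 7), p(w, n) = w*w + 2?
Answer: 17472400/1849 ≈ 9449.7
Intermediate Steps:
p(w, n) = 2 + w**2 (p(w, n) = w**2 + 2 = 2 + w**2)
d = -249/43 (d = ((-19 - 2) + 12)/(-43) - 18/(2 + (-1)**2) = (-21 + 12)*(-1/43) - 18/(2 + 1) = -9*(-1/43) - 18/3 = 9/43 - 18*1/3 = 9/43 - 6 = -249/43 ≈ -5.7907)
l = 4180/43 (l = 9 - (-94 - 1*(-249/43)) = 9 - (-94 + 249/43) = 9 - 1*(-3793/43) = 9 + 3793/43 = 4180/43 ≈ 97.209)
l**2 = (4180/43)**2 = 17472400/1849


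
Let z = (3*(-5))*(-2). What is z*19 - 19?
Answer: 551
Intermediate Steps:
z = 30 (z = -15*(-2) = 30)
z*19 - 19 = 30*19 - 19 = 570 - 19 = 551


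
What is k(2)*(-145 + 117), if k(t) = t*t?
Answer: -112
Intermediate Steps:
k(t) = t²
k(2)*(-145 + 117) = 2²*(-145 + 117) = 4*(-28) = -112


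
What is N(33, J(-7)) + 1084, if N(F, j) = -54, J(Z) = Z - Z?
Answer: 1030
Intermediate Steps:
J(Z) = 0
N(33, J(-7)) + 1084 = -54 + 1084 = 1030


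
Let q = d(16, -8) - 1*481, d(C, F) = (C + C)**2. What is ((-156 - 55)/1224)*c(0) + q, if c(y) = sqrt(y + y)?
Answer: 543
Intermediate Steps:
d(C, F) = 4*C**2 (d(C, F) = (2*C)**2 = 4*C**2)
c(y) = sqrt(2)*sqrt(y) (c(y) = sqrt(2*y) = sqrt(2)*sqrt(y))
q = 543 (q = 4*16**2 - 1*481 = 4*256 - 481 = 1024 - 481 = 543)
((-156 - 55)/1224)*c(0) + q = ((-156 - 55)/1224)*(sqrt(2)*sqrt(0)) + 543 = (-211*1/1224)*(sqrt(2)*0) + 543 = -211/1224*0 + 543 = 0 + 543 = 543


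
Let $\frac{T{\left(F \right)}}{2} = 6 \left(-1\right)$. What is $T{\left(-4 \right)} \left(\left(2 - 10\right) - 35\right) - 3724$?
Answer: $-3208$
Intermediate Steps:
$T{\left(F \right)} = -12$ ($T{\left(F \right)} = 2 \cdot 6 \left(-1\right) = 2 \left(-6\right) = -12$)
$T{\left(-4 \right)} \left(\left(2 - 10\right) - 35\right) - 3724 = - 12 \left(\left(2 - 10\right) - 35\right) - 3724 = - 12 \left(-8 - 35\right) - 3724 = \left(-12\right) \left(-43\right) - 3724 = 516 - 3724 = -3208$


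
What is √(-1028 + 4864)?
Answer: 2*√959 ≈ 61.935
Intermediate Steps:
√(-1028 + 4864) = √3836 = 2*√959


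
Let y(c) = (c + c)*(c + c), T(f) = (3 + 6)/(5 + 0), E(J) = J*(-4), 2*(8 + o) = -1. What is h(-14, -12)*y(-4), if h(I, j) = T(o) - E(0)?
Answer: 576/5 ≈ 115.20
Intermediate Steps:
o = -17/2 (o = -8 + (½)*(-1) = -8 - ½ = -17/2 ≈ -8.5000)
E(J) = -4*J
T(f) = 9/5
y(c) = 4*c² (y(c) = (2*c)*(2*c) = 4*c²)
h(I, j) = 9/5 (h(I, j) = 9/5 - (-4)*0 = 9/5 - 1*0 = 9/5 + 0 = 9/5)
h(-14, -12)*y(-4) = 9*(4*(-4)²)/5 = 9*(4*16)/5 = (9/5)*64 = 576/5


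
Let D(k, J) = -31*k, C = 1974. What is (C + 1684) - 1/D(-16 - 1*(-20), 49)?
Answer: 453593/124 ≈ 3658.0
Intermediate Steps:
(C + 1684) - 1/D(-16 - 1*(-20), 49) = (1974 + 1684) - 1/((-31*(-16 - 1*(-20)))) = 3658 - 1/((-31*(-16 + 20))) = 3658 - 1/((-31*4)) = 3658 - 1/(-124) = 3658 - 1*(-1/124) = 3658 + 1/124 = 453593/124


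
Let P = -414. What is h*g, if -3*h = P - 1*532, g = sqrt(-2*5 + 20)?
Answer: 946*sqrt(10)/3 ≈ 997.17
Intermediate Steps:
g = sqrt(10) (g = sqrt(-10 + 20) = sqrt(10) ≈ 3.1623)
h = 946/3 (h = -(-414 - 1*532)/3 = -(-414 - 532)/3 = -1/3*(-946) = 946/3 ≈ 315.33)
h*g = 946*sqrt(10)/3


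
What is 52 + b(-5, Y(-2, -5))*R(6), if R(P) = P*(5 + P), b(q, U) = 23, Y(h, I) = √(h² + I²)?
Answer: 1570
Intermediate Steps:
Y(h, I) = √(I² + h²)
52 + b(-5, Y(-2, -5))*R(6) = 52 + 23*(6*(5 + 6)) = 52 + 23*(6*11) = 52 + 23*66 = 52 + 1518 = 1570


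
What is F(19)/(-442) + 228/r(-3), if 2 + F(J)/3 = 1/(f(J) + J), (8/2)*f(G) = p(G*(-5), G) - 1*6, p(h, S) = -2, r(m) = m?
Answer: -570965/7514 ≈ -75.987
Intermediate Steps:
f(G) = -2 (f(G) = (-2 - 1*6)/4 = (-2 - 6)/4 = (¼)*(-8) = -2)
F(J) = -6 + 3/(-2 + J)
F(19)/(-442) + 228/r(-3) = (3*(5 - 2*19)/(-2 + 19))/(-442) + 228/(-3) = (3*(5 - 38)/17)*(-1/442) + 228*(-⅓) = (3*(1/17)*(-33))*(-1/442) - 76 = -99/17*(-1/442) - 76 = 99/7514 - 76 = -570965/7514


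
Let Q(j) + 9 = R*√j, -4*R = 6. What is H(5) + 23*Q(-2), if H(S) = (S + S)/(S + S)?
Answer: -206 - 69*I*√2/2 ≈ -206.0 - 48.79*I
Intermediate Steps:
R = -3/2 (R = -¼*6 = -3/2 ≈ -1.5000)
Q(j) = -9 - 3*√j/2
H(S) = 1 (H(S) = (2*S)/((2*S)) = (2*S)*(1/(2*S)) = 1)
H(5) + 23*Q(-2) = 1 + 23*(-9 - 3*I*√2/2) = 1 + (-207 - 69*I*√2/2) = -206 - 69*I*√2/2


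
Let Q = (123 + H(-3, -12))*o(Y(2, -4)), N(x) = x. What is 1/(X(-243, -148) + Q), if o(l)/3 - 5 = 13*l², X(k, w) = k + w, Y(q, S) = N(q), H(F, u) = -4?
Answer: 1/19958 ≈ 5.0105e-5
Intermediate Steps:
Y(q, S) = q
o(l) = 15 + 39*l² (o(l) = 15 + 3*(13*l²) = 15 + 39*l²)
Q = 20349 (Q = (123 - 4)*(15 + 39*2²) = 119*(15 + 39*4) = 119*(15 + 156) = 119*171 = 20349)
1/(X(-243, -148) + Q) = 1/((-243 - 148) + 20349) = 1/(-391 + 20349) = 1/19958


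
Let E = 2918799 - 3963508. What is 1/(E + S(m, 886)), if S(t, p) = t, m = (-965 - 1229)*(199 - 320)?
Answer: -1/779235 ≈ -1.2833e-6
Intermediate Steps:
m = 265474 (m = -2194*(-121) = 265474)
E = -1044709
1/(E + S(m, 886)) = 1/(-1044709 + 265474) = 1/(-779235) = -1/779235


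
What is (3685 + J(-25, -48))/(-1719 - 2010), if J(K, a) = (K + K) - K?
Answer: -1220/1243 ≈ -0.98150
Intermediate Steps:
J(K, a) = K (J(K, a) = 2*K - K = K)
(3685 + J(-25, -48))/(-1719 - 2010) = (3685 - 25)/(-1719 - 2010) = 3660/(-3729) = 3660*(-1/3729) = -1220/1243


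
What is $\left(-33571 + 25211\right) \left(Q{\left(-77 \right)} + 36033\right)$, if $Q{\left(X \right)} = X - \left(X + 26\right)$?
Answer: $-301018520$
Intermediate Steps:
$Q{\left(X \right)} = -26$ ($Q{\left(X \right)} = X - \left(26 + X\right) = -26$)
$\left(-33571 + 25211\right) \left(Q{\left(-77 \right)} + 36033\right) = \left(-33571 + 25211\right) \left(-26 + 36033\right) = \left(-8360\right) 36007 = -301018520$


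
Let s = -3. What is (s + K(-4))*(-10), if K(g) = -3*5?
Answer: 180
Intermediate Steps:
K(g) = -15
(s + K(-4))*(-10) = (-3 - 15)*(-10) = -18*(-10) = 180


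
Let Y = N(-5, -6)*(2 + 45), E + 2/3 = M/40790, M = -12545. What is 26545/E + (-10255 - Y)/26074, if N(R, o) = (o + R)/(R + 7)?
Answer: -33879067877939/1243364764 ≈ -27248.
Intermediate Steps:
E = -23843/24474 (E = -⅔ - 12545/40790 = -⅔ - 12545*1/40790 = -⅔ - 2509/8158 = -23843/24474 ≈ -0.97422)
N(R, o) = (R + o)/(7 + R)
Y = -517/2 (Y = ((-5 - 6)/(7 - 5))*(2 + 45) = (-11/2)*47 = ((½)*(-11))*47 = -11/2*47 = -517/2 ≈ -258.50)
26545/E + (-10255 - Y)/26074 = 26545/(-23843/24474) + (-10255 - 1*(-517/2))/26074 = 26545*(-24474/23843) + (-10255 + 517/2)*(1/26074) = -649662330/23843 - 19993/2*1/26074 = -649662330/23843 - 19993/52148 = -33879067877939/1243364764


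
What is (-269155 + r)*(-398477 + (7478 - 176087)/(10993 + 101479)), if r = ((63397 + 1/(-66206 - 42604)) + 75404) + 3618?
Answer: 618042182014535906233/12238078320 ≈ 5.0502e+10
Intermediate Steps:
r = 15496611389/108810 (r = ((63397 + 1/(-108810)) + 75404) + 3618 = ((63397 - 1/108810) + 75404) + 3618 = (6898227569/108810 + 75404) + 3618 = 15102936809/108810 + 3618 = 15496611389/108810 ≈ 1.4242e+5)
(-269155 + r)*(-398477 + (7478 - 176087)/(10993 + 101479)) = (-269155 + 15496611389/108810)*(-398477 + (7478 - 176087)/(10993 + 101479)) = -13790144161*(-398477 - 168609/112472)/108810 = -13790144161/108810*(-44817673753/112472) = 618042182014535906233/12238078320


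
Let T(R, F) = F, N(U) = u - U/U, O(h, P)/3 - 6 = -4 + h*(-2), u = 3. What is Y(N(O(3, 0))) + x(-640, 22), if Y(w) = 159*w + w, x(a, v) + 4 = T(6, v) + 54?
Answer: 392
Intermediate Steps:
O(h, P) = 6 - 6*h (O(h, P) = 18 + 3*(-4 + h*(-2)) = 18 + 3*(-4 - 2*h) = 18 + (-12 - 6*h) = 6 - 6*h)
N(U) = 2 (N(U) = 3 - U/U = 3 - 1*1 = 3 - 1 = 2)
x(a, v) = 50 + v (x(a, v) = -4 + (v + 54) = -4 + (54 + v) = 50 + v)
Y(w) = 160*w
Y(N(O(3, 0))) + x(-640, 22) = 160*2 + (50 + 22) = 320 + 72 = 392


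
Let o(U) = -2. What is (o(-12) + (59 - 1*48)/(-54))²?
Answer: 14161/2916 ≈ 4.8563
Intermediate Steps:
(o(-12) + (59 - 1*48)/(-54))² = (-2 + (59 - 1*48)/(-54))² = (-2 + (59 - 48)*(-1/54))² = (-2 + 11*(-1/54))² = (-2 - 11/54)² = (-119/54)² = 14161/2916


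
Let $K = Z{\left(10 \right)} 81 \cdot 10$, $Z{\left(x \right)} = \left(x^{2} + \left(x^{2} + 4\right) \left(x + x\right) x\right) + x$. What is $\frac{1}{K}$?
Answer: $\frac{1}{16937100} \approx 5.9042 \cdot 10^{-8}$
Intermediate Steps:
$Z{\left(x \right)} = x + x^{2} + 2 x^{2} \left(4 + x^{2}\right)$ ($Z{\left(x \right)} = \left(x^{2} + \left(4 + x^{2}\right) 2 x x\right) + x = \left(x^{2} + 2 x \left(4 + x^{2}\right) x\right) + x = \left(x^{2} + 2 x^{2} \left(4 + x^{2}\right)\right) + x = x + x^{2} + 2 x^{2} \left(4 + x^{2}\right)$)
$K = 16937100$ ($K = 10 \left(1 + 2 \cdot 10^{3} + 9 \cdot 10\right) 81 \cdot 10 = 10 \left(1 + 2 \cdot 1000 + 90\right) 81 \cdot 10 = 10 \left(1 + 2000 + 90\right) 81 \cdot 10 = 10 \cdot 2091 \cdot 81 \cdot 10 = 20910 \cdot 81 \cdot 10 = 1693710 \cdot 10 = 16937100$)
$\frac{1}{K} = \frac{1}{16937100}$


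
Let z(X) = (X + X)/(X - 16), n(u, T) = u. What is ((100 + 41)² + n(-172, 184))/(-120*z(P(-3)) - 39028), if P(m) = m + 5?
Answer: -137963/272956 ≈ -0.50544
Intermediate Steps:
P(m) = 5 + m
z(X) = 2*X/(-16 + X) (z(X) = (2*X)/(-16 + X) = 2*X/(-16 + X))
((100 + 41)² + n(-172, 184))/(-120*z(P(-3)) - 39028) = ((100 + 41)² - 172)/(-240*(5 - 3)/(-16 + (5 - 3)) - 39028) = (141² - 172)/(-240*2/(-16 + 2) - 39028) = (19881 - 172)/(-240*2/(-14) - 39028) = 19709/(-240*2*(-1)/14 - 39028) = 19709/(-120*(-2/7) - 39028) = 19709/(240/7 - 39028) = 19709/(-272956/7) = 19709*(-7/272956) = -137963/272956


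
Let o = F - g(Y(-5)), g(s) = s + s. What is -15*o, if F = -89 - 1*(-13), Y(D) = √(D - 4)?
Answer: 1140 + 90*I ≈ 1140.0 + 90.0*I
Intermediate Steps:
Y(D) = √(-4 + D)
g(s) = 2*s
F = -76 (F = -89 + 13 = -76)
o = -76 - 6*I (o = -76 - 2*√(-4 - 5) = -76 - 2*√(-9) = -76 - 2*3*I = -76 - 6*I ≈ -76.0 - 6.0*I)
-15*o = -15*(-76 - 6*I) = 1140 + 90*I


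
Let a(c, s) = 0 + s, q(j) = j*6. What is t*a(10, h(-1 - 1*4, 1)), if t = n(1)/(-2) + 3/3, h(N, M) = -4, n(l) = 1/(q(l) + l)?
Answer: -26/7 ≈ -3.7143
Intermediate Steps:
q(j) = 6*j
n(l) = 1/(7*l) (n(l) = 1/(6*l + l) = 1/(7*l))
t = 13/14 (t = ((⅐)/1)/(-2) + 3/3 = ((⅐)*1)*(-½) + 3*(⅓) = (⅐)*(-½) + 1 = -1/14 + 1 = 13/14 ≈ 0.92857)
a(c, s) = s
t*a(10, h(-1 - 1*4, 1)) = (13/14)*(-4) = -26/7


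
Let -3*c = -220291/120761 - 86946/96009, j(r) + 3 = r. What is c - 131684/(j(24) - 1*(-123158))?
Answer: -10820994999971/68007377237951 ≈ -0.15912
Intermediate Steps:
j(r) = -3 + r
c = 3516622725/3864714283 (c = -(-220291/120761 - 86946/96009)/3 = -(-220291*1/120761 - 86946*1/96009)/3 = -(-220291/120761 - 28982/32003)/3 = -⅓*(-10549868175/3864714283) = 3516622725/3864714283 ≈ 0.90993)
c - 131684/(j(24) - 1*(-123158)) = 3516622725/3864714283 - 131684/((-3 + 24) - 1*(-123158)) = 3516622725/3864714283 - 131684/(21 + 123158) = 3516622725/3864714283 - 131684/123179 = 3516622725/3864714283 - 1*18812/17597 = 3516622725/3864714283 - 18812/17597 = -10820994999971/68007377237951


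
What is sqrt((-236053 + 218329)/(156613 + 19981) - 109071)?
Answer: I*sqrt(850357586843853)/88297 ≈ 330.26*I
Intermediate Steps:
sqrt((-236053 + 218329)/(156613 + 19981) - 109071) = sqrt(-17724/176594 - 109071) = sqrt(-17724*1/176594 - 109071) = sqrt(-8862/88297 - 109071) = sqrt(-9630650949/88297) = I*sqrt(850357586843853)/88297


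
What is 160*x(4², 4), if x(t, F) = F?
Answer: 640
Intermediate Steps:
160*x(4², 4) = 160*4 = 640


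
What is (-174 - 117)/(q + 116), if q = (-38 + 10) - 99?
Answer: 291/11 ≈ 26.455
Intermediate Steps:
q = -127 (q = -28 - 99 = -127)
(-174 - 117)/(q + 116) = (-174 - 117)/(-127 + 116) = -291/(-11) = -291*(-1/11) = 291/11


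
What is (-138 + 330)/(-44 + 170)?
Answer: 32/21 ≈ 1.5238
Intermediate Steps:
(-138 + 330)/(-44 + 170) = 192/126 = 192*(1/126) = 32/21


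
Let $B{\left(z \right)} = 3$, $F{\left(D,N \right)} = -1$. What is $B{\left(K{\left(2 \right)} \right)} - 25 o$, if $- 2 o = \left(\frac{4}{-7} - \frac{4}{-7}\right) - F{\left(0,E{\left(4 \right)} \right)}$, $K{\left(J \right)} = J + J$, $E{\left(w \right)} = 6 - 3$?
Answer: $\frac{31}{2} \approx 15.5$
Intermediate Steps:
$E{\left(w \right)} = 3$
$K{\left(J \right)} = 2 J$
$o = - \frac{1}{2}$ ($o = - \frac{\left(\frac{4}{-7} - \frac{4}{-7}\right) - -1}{2} = - \frac{\left(4 \left(- \frac{1}{7}\right) - - \frac{4}{7}\right) + 1}{2} = - \frac{\left(- \frac{4}{7} + \frac{4}{7}\right) + 1}{2} = - \frac{0 + 1}{2} = \left(- \frac{1}{2}\right) 1 = - \frac{1}{2} \approx -0.5$)
$B{\left(K{\left(2 \right)} \right)} - 25 o = 3 - - \frac{25}{2} = 3 + \frac{25}{2} = \frac{31}{2}$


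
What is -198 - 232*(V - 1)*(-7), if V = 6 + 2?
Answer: 11170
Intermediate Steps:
V = 8
-198 - 232*(V - 1)*(-7) = -198 - 232*(8 - 1)*(-7) = -198 - 1624*(-7) = -198 - 232*(-49) = -198 + 11368 = 11170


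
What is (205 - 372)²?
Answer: 27889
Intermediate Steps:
(205 - 372)² = (-167)² = 27889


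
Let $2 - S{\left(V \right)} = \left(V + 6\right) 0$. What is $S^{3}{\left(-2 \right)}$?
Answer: $8$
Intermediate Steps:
$S{\left(V \right)} = 2$ ($S{\left(V \right)} = 2 - \left(V + 6\right) 0 = 2 - \left(6 + V\right) 0 = 2 - 0 = 2 + 0 = 2$)
$S^{3}{\left(-2 \right)} = 2^{3} = 8$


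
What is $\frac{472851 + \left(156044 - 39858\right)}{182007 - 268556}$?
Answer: $- \frac{589037}{86549} \approx -6.8058$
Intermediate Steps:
$\frac{472851 + \left(156044 - 39858\right)}{182007 - 268556} = \frac{472851 + 116186}{-86549} = 589037 \left(- \frac{1}{86549}\right) = - \frac{589037}{86549}$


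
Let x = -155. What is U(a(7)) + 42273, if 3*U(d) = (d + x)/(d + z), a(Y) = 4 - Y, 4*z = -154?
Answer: 10526293/249 ≈ 42274.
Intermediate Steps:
z = -77/2 (z = (1/4)*(-154) = -77/2 ≈ -38.500)
U(d) = (-155 + d)/(3*(-77/2 + d)) (U(d) = ((d - 155)/(d - 77/2))/3 = ((-155 + d)/(-77/2 + d))/3 = (-155 + d)/(3*(-77/2 + d)))
U(a(7)) + 42273 = 2*(-155 + (4 - 1*7))/(3*(-77 + 2*(4 - 1*7))) + 42273 = 2*(-155 + (4 - 7))/(3*(-77 + 2*(4 - 7))) + 42273 = 2*(-155 - 3)/(3*(-77 + 2*(-3))) + 42273 = (2/3)*(-158)/(-77 - 6) + 42273 = (2/3)*(-158)/(-83) + 42273 = (2/3)*(-1/83)*(-158) + 42273 = 316/249 + 42273 = 10526293/249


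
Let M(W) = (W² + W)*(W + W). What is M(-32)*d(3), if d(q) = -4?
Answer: 253952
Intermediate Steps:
M(W) = 2*W*(W + W²) (M(W) = (W + W²)*(2*W) = 2*W*(W + W²))
M(-32)*d(3) = (2*(-32)²*(1 - 32))*(-4) = (2*1024*(-31))*(-4) = -63488*(-4) = 253952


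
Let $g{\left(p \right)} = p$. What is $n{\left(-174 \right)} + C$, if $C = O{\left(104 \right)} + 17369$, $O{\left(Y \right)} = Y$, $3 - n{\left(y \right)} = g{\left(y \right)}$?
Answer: $17650$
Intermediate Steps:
$n{\left(y \right)} = 3 - y$
$C = 17473$ ($C = 104 + 17369 = 17473$)
$n{\left(-174 \right)} + C = \left(3 - -174\right) + 17473 = \left(3 + 174\right) + 17473 = 177 + 17473 = 17650$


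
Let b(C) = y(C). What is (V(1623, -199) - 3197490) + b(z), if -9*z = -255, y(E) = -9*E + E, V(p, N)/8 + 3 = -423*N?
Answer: -7572974/3 ≈ -2.5243e+6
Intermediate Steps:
V(p, N) = -24 - 3384*N (V(p, N) = -24 + 8*(-423*N) = -24 - 3384*N)
y(E) = -8*E
z = 85/3 (z = -⅑*(-255) = 85/3 ≈ 28.333)
b(C) = -8*C
(V(1623, -199) - 3197490) + b(z) = ((-24 - 3384*(-199)) - 3197490) - 8*85/3 = ((-24 + 673416) - 3197490) - 680/3 = (673392 - 3197490) - 680/3 = -2524098 - 680/3 = -7572974/3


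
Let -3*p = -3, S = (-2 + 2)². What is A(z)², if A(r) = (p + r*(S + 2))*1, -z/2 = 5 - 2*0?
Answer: 361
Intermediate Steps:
S = 0 (S = 0² = 0)
p = 1 (p = -⅓*(-3) = 1)
z = -10 (z = -2*(5 - 2*0) = -2*(5 + 0) = -2*5 = -10)
A(r) = 1 + 2*r (A(r) = (1 + r*(0 + 2))*1 = (1 + r*2)*1 = (1 + 2*r)*1 = 1 + 2*r)
A(z)² = (1 + 2*(-10))² = (1 - 20)² = (-19)² = 361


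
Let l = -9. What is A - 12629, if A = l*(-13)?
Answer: -12512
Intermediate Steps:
A = 117 (A = -9*(-13) = 117)
A - 12629 = 117 - 12629 = -12512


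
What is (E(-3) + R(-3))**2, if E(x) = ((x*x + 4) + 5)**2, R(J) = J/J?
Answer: 105625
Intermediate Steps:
R(J) = 1
E(x) = (9 + x**2)**2 (E(x) = ((x**2 + 4) + 5)**2 = ((4 + x**2) + 5)**2 = (9 + x**2)**2)
(E(-3) + R(-3))**2 = ((9 + (-3)**2)**2 + 1)**2 = ((9 + 9)**2 + 1)**2 = (18**2 + 1)**2 = (324 + 1)**2 = 325**2 = 105625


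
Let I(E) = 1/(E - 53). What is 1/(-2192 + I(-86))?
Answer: -139/304689 ≈ -0.00045620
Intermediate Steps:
I(E) = 1/(-53 + E)
1/(-2192 + I(-86)) = 1/(-2192 + 1/(-53 - 86)) = 1/(-2192 + 1/(-139)) = 1/(-2192 - 1/139) = 1/(-304689/139) = -139/304689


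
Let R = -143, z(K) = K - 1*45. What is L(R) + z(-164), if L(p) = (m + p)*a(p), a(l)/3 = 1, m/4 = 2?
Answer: -614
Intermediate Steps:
m = 8 (m = 4*2 = 8)
a(l) = 3 (a(l) = 3*1 = 3)
z(K) = -45 + K (z(K) = K - 45 = -45 + K)
L(p) = 24 + 3*p (L(p) = (8 + p)*3 = 24 + 3*p)
L(R) + z(-164) = (24 + 3*(-143)) + (-45 - 164) = (24 - 429) - 209 = -405 - 209 = -614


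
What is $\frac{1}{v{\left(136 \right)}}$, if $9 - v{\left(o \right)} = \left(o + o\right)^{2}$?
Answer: $- \frac{1}{73975} \approx -1.3518 \cdot 10^{-5}$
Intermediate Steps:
$v{\left(o \right)} = 9 - 4 o^{2}$ ($v{\left(o \right)} = 9 - \left(o + o\right)^{2} = 9 - \left(2 o\right)^{2} = 9 - 4 o^{2}$)
$\frac{1}{v{\left(136 \right)}} = \frac{1}{9 - 4 \cdot 136^{2}} = \frac{1}{9 - 73984} = \frac{1}{-73975} = - \frac{1}{73975}$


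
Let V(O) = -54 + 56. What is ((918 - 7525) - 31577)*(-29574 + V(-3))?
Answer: 1129177248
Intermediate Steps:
V(O) = 2
((918 - 7525) - 31577)*(-29574 + V(-3)) = ((918 - 7525) - 31577)*(-29574 + 2) = (-6607 - 31577)*(-29572) = -38184*(-29572) = 1129177248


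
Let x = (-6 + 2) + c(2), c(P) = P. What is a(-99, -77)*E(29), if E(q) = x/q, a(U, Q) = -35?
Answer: 70/29 ≈ 2.4138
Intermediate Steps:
x = -2 (x = (-6 + 2) + 2 = -4 + 2 = -2)
E(q) = -2/q
a(-99, -77)*E(29) = -(-70)/29 = -35*(-2/29) = 70/29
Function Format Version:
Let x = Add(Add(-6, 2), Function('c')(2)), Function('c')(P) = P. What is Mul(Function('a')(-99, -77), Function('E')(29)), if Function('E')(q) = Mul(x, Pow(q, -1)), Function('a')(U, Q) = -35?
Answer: Rational(70, 29) ≈ 2.4138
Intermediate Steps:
x = -2 (x = Add(Add(-6, 2), 2) = Add(-4, 2) = -2)
Function('E')(q) = Mul(-2, Pow(q, -1))
Mul(Function('a')(-99, -77), Function('E')(29)) = Mul(-35, Mul(-2, Pow(29, -1))) = Mul(-35, Mul(-2, Rational(1, 29))) = Mul(-35, Rational(-2, 29)) = Rational(70, 29)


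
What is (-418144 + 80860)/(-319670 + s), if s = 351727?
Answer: -337284/32057 ≈ -10.521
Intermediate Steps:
(-418144 + 80860)/(-319670 + s) = (-418144 + 80860)/(-319670 + 351727) = -337284/32057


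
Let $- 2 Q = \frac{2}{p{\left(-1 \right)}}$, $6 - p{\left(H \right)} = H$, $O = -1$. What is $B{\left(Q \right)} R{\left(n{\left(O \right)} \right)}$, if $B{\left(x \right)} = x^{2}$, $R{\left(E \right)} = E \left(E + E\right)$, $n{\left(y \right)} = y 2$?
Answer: $\frac{8}{49} \approx 0.16327$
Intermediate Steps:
$p{\left(H \right)} = 6 - H$
$Q = - \frac{1}{7}$ ($Q = - \frac{2 \frac{1}{6 - -1}}{2} = - \frac{2 \frac{1}{6 + 1}}{2} = - \frac{2 \cdot \frac{1}{7}}{2} = \left(- \frac{1}{2}\right) \frac{2}{7} = - \frac{1}{7} \approx -0.14286$)
$n{\left(y \right)} = 2 y$
$R{\left(E \right)} = 2 E^{2}$ ($R{\left(E \right)} = E 2 E = 2 E^{2}$)
$B{\left(Q \right)} R{\left(n{\left(O \right)} \right)} = \left(- \frac{1}{7}\right)^{2} \cdot 2 \left(2 \left(-1\right)\right)^{2} = \frac{2 \left(-2\right)^{2}}{49} = \frac{2 \cdot 4}{49} = \frac{1}{49} \cdot 8 = \frac{8}{49}$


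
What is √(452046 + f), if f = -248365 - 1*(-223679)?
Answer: 4*√26710 ≈ 653.73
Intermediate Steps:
f = -24686 (f = -248365 + 223679 = -24686)
√(452046 + f) = √(452046 - 24686) = √427360 = 4*√26710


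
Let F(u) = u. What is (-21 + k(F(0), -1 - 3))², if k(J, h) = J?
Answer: 441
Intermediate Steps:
(-21 + k(F(0), -1 - 3))² = (-21 + 0)² = (-21)² = 441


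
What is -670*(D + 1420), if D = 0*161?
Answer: -951400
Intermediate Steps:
D = 0
-670*(D + 1420) = -670*(0 + 1420) = -670*1420 = -951400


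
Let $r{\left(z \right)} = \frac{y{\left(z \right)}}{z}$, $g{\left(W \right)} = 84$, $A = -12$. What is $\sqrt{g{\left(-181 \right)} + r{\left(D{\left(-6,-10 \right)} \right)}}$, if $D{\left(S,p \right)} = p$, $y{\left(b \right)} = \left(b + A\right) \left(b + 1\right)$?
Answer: $\frac{\sqrt{1605}}{5} \approx 8.0125$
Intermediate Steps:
$y{\left(b \right)} = \left(1 + b\right) \left(-12 + b\right)$ ($y{\left(b \right)} = \left(b - 12\right) \left(b + 1\right) = \left(-12 + b\right) \left(1 + b\right) = \left(1 + b\right) \left(-12 + b\right)$)
$r{\left(z \right)} = \frac{-12 + z^{2} - 11 z}{z}$
$\sqrt{g{\left(-181 \right)} + r{\left(D{\left(-6,-10 \right)} \right)}} = \sqrt{84 - \left(21 - \frac{6}{5}\right)} = \sqrt{84 - \frac{99}{5}} = \sqrt{\frac{321}{5}} = \frac{\sqrt{1605}}{5}$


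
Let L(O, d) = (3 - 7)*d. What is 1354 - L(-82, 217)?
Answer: 2222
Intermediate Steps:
L(O, d) = -4*d
1354 - L(-82, 217) = 1354 - (-4)*217 = 1354 - 1*(-868) = 1354 + 868 = 2222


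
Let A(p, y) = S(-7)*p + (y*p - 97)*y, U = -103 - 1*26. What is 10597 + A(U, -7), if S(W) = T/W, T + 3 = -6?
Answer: 33524/7 ≈ 4789.1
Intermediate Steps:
T = -9 (T = -3 - 6 = -9)
U = -129 (U = -103 - 26 = -129)
S(W) = -9/W
A(p, y) = 9*p/7 + y*(-97 + p*y) (A(p, y) = (-9/(-7))*p + (y*p - 97)*y = (-9*(-⅐))*p + (p*y - 97)*y = 9*p/7 + (-97 + p*y)*y = 9*p/7 + y*(-97 + p*y))
10597 + A(U, -7) = 10597 + (-97*(-7) + (9/7)*(-129) - 129*(-7)²) = 10597 + (679 - 1161/7 - 129*49) = 10597 + (679 - 1161/7 - 6321) = 10597 - 40655/7 = 33524/7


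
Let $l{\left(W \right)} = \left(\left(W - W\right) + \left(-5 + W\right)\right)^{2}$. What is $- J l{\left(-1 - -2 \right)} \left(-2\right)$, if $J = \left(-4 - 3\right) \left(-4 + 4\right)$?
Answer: $0$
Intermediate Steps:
$J = 0$ ($J = \left(-7\right) 0 = 0$)
$l{\left(W \right)} = \left(-5 + W\right)^{2}$ ($l{\left(W \right)} = \left(0 + \left(-5 + W\right)\right)^{2} = \left(-5 + W\right)^{2}$)
$- J l{\left(-1 - -2 \right)} \left(-2\right) = \left(-1\right) 0 \left(-5 - -1\right)^{2} \left(-2\right) = 0 \left(-5 + \left(-1 + 2\right)\right)^{2} \left(-2\right) = 0 \left(-5 + 1\right)^{2} \left(-2\right) = 0 \left(-4\right)^{2} \left(-2\right) = 0 \cdot 16 \left(-2\right) = 0 \left(-2\right) = 0$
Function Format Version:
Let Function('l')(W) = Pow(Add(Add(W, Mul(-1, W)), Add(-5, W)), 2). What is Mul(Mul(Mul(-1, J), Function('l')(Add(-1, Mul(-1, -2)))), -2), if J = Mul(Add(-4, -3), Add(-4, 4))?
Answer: 0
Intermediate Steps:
J = 0 (J = Mul(-7, 0) = 0)
Function('l')(W) = Pow(Add(-5, W), 2) (Function('l')(W) = Pow(Add(0, Add(-5, W)), 2) = Pow(Add(-5, W), 2))
Mul(Mul(Mul(-1, J), Function('l')(Add(-1, Mul(-1, -2)))), -2) = Mul(Mul(Mul(-1, 0), Pow(Add(-5, Add(-1, Mul(-1, -2))), 2)), -2) = Mul(Mul(0, Pow(Add(-5, Add(-1, 2)), 2)), -2) = Mul(Mul(0, Pow(Add(-5, 1), 2)), -2) = Mul(Mul(0, Pow(-4, 2)), -2) = Mul(Mul(0, 16), -2) = Mul(0, -2) = 0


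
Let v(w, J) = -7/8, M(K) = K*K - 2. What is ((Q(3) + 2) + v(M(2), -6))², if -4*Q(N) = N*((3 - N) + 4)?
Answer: 225/64 ≈ 3.5156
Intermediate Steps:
Q(N) = -N*(7 - N)/4 (Q(N) = -N*((3 - N) + 4)/4 = -N*(7 - N)/4)
M(K) = -2 + K² (M(K) = K² - 2 = -2 + K²)
v(w, J) = -7/8 (v(w, J) = -7*⅛ = -7/8)
((Q(3) + 2) + v(M(2), -6))² = (((¼)*3*(-7 + 3) + 2) - 7/8)² = (((¼)*3*(-4) + 2) - 7/8)² = ((-3 + 2) - 7/8)² = (-1 - 7/8)² = (-15/8)² = 225/64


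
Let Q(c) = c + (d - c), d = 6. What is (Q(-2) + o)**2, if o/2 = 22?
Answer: 2500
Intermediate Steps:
o = 44 (o = 2*22 = 44)
Q(c) = 6 (Q(c) = c + (6 - c) = 6)
(Q(-2) + o)**2 = (6 + 44)**2 = 50**2 = 2500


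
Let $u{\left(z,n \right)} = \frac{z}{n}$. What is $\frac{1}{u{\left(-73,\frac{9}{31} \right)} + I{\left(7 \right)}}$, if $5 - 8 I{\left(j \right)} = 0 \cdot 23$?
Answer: $- \frac{72}{18059} \approx -0.0039869$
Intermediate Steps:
$I{\left(j \right)} = \frac{5}{8}$ ($I{\left(j \right)} = \frac{5}{8} - \frac{0 \cdot 23}{8} = \frac{5}{8} - 0 = \frac{5}{8} + 0 = \frac{5}{8}$)
$\frac{1}{u{\left(-73,\frac{9}{31} \right)} + I{\left(7 \right)}} = \frac{1}{- \frac{73}{9 \cdot \frac{1}{31}} + \frac{5}{8}} = \frac{1}{- \frac{73}{\frac{9}{31}} + \frac{5}{8}} = \frac{1}{\left(-73\right) \frac{31}{9} + \frac{5}{8}} = \frac{1}{- \frac{2263}{9} + \frac{5}{8}} = \frac{1}{- \frac{18059}{72}} = - \frac{72}{18059}$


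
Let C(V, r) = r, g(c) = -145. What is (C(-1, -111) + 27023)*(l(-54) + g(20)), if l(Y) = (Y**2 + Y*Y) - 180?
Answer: 148204384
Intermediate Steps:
l(Y) = -180 + 2*Y**2 (l(Y) = (Y**2 + Y**2) - 180 = 2*Y**2 - 180 = -180 + 2*Y**2)
(C(-1, -111) + 27023)*(l(-54) + g(20)) = (-111 + 27023)*((-180 + 2*(-54)**2) - 145) = 26912*((-180 + 2*2916) - 145) = 26912*((-180 + 5832) - 145) = 26912*(5652 - 145) = 26912*5507 = 148204384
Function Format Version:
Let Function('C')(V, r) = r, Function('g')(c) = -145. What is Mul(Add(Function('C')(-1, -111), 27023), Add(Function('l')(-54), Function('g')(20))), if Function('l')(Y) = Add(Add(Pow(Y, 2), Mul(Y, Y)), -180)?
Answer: 148204384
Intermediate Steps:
Function('l')(Y) = Add(-180, Mul(2, Pow(Y, 2))) (Function('l')(Y) = Add(Add(Pow(Y, 2), Pow(Y, 2)), -180) = Add(Mul(2, Pow(Y, 2)), -180) = Add(-180, Mul(2, Pow(Y, 2))))
Mul(Add(Function('C')(-1, -111), 27023), Add(Function('l')(-54), Function('g')(20))) = Mul(Add(-111, 27023), Add(Add(-180, Mul(2, Pow(-54, 2))), -145)) = Mul(26912, Add(Add(-180, Mul(2, 2916)), -145)) = Mul(26912, Add(Add(-180, 5832), -145)) = Mul(26912, Add(5652, -145)) = Mul(26912, 5507) = 148204384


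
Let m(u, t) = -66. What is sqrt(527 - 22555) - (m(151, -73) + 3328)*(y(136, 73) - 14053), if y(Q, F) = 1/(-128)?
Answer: 2933818335/64 + 2*I*sqrt(5507) ≈ 4.5841e+7 + 148.42*I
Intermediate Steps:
y(Q, F) = -1/128
sqrt(527 - 22555) - (m(151, -73) + 3328)*(y(136, 73) - 14053) = sqrt(527 - 22555) - (-66 + 3328)*(-1/128 - 14053) = sqrt(-22028) - 3262*(-1798785)/128 = 2*I*sqrt(5507) - 1*(-2933818335/64) = 2*I*sqrt(5507) + 2933818335/64 = 2933818335/64 + 2*I*sqrt(5507)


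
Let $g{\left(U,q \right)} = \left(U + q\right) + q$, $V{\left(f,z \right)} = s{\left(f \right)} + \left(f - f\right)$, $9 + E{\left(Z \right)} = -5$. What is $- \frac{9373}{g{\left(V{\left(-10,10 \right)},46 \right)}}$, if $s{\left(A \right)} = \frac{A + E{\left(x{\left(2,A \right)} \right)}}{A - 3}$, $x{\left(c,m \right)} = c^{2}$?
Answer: $- \frac{121849}{1220} \approx -99.876$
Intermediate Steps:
$E{\left(Z \right)} = -14$ ($E{\left(Z \right)} = -9 - 5 = -14$)
$s{\left(A \right)} = \frac{-14 + A}{-3 + A}$ ($s{\left(A \right)} = \frac{A - 14}{A - 3} = \frac{-14 + A}{-3 + A}$)
$V{\left(f,z \right)} = \frac{-14 + f}{-3 + f}$ ($V{\left(f,z \right)} = \frac{-14 + f}{-3 + f} + \left(f - f\right) = \frac{-14 + f}{-3 + f} + 0 = \frac{-14 + f}{-3 + f}$)
$g{\left(U,q \right)} = U + 2 q$
$- \frac{9373}{g{\left(V{\left(-10,10 \right)},46 \right)}} = - \frac{9373}{\frac{-14 - 10}{-3 - 10} + 2 \cdot 46} = - \frac{9373}{\frac{1}{-13} \left(-24\right) + 92} = - \frac{9373}{\left(- \frac{1}{13}\right) \left(-24\right) + 92} = - \frac{9373}{\frac{24}{13} + 92} = - \frac{9373}{\frac{1220}{13}} = \left(-9373\right) \frac{13}{1220} = - \frac{121849}{1220}$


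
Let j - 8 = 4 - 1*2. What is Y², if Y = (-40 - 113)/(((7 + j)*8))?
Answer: 81/64 ≈ 1.2656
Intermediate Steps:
j = 10 (j = 8 + (4 - 1*2) = 8 + (4 - 2) = 8 + 2 = 10)
Y = -9/8 (Y = (-40 - 113)/(((7 + 10)*8)) = -153/(17*8) = -153/136 = -153*1/136 = -9/8 ≈ -1.1250)
Y² = (-9/8)² = 81/64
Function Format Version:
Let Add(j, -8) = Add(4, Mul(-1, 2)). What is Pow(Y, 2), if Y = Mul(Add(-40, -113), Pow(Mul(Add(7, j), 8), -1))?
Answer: Rational(81, 64) ≈ 1.2656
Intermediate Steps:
j = 10 (j = Add(8, Add(4, Mul(-1, 2))) = Add(8, Add(4, -2)) = Add(8, 2) = 10)
Y = Rational(-9, 8) (Y = Mul(Add(-40, -113), Pow(Mul(Add(7, 10), 8), -1)) = Mul(-153, Pow(Mul(17, 8), -1)) = Mul(-153, Pow(136, -1)) = Mul(-153, Rational(1, 136)) = Rational(-9, 8) ≈ -1.1250)
Pow(Y, 2) = Pow(Rational(-9, 8), 2) = Rational(81, 64)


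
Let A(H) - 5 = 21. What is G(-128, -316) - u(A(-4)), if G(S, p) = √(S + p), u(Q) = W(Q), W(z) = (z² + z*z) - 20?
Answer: -1332 + 2*I*√111 ≈ -1332.0 + 21.071*I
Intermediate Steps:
A(H) = 26 (A(H) = 5 + 21 = 26)
W(z) = -20 + 2*z² (W(z) = (z² + z²) - 20 = 2*z² - 20 = -20 + 2*z²)
u(Q) = -20 + 2*Q²
G(-128, -316) - u(A(-4)) = √(-128 - 316) - (-20 + 2*26²) = √(-444) - (-20 + 2*676) = 2*I*√111 - (-20 + 1352) = 2*I*√111 - 1*1332 = 2*I*√111 - 1332 = -1332 + 2*I*√111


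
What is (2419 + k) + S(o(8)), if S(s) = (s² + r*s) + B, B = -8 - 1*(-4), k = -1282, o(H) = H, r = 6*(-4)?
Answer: 1005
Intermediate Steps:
r = -24
B = -4 (B = -8 + 4 = -4)
S(s) = -4 + s² - 24*s (S(s) = (s² - 24*s) - 4 = -4 + s² - 24*s)
(2419 + k) + S(o(8)) = (2419 - 1282) + (-4 + 8² - 24*8) = 1137 + (-4 + 64 - 192) = 1137 - 132 = 1005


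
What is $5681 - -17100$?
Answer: $22781$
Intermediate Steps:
$5681 - -17100 = 5681 + 17100 = 22781$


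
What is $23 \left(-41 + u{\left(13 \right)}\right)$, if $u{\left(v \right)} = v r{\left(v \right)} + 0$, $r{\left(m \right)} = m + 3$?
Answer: $3841$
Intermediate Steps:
$r{\left(m \right)} = 3 + m$
$u{\left(v \right)} = v \left(3 + v\right)$ ($u{\left(v \right)} = v \left(3 + v\right) + 0 = v \left(3 + v\right)$)
$23 \left(-41 + u{\left(13 \right)}\right) = 23 \left(-41 + 13 \left(3 + 13\right)\right) = 23 \left(-41 + 13 \cdot 16\right) = 23 \left(-41 + 208\right) = 23 \cdot 167 = 3841$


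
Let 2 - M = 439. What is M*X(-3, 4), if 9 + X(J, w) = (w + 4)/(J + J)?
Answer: 13547/3 ≈ 4515.7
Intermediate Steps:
X(J, w) = -9 + (4 + w)/(2*J) (X(J, w) = -9 + (w + 4)/(J + J) = -9 + (4 + w)/((2*J)) = -9 + (4 + w)*(1/(2*J)) = -9 + (4 + w)/(2*J))
M = -437 (M = 2 - 1*439 = 2 - 439 = -437)
M*X(-3, 4) = -437*(4 + 4 - 18*(-3))/(2*(-3)) = -437*(-1)*(4 + 4 + 54)/(2*3) = -437*(-1)*62/(2*3) = -437*(-31/3) = 13547/3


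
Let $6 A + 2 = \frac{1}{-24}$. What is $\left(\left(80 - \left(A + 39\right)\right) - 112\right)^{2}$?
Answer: $\frac{103530625}{20736} \approx 4992.8$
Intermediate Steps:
$A = - \frac{49}{144}$ ($A = - \frac{1}{3} + \frac{1}{6 \left(-24\right)} = - \frac{1}{3} + \frac{1}{6} \left(- \frac{1}{24}\right) = - \frac{1}{3} - \frac{1}{144} = - \frac{49}{144} \approx -0.34028$)
$\left(\left(80 - \left(A + 39\right)\right) - 112\right)^{2} = \left(\left(80 - \left(- \frac{49}{144} + 39\right)\right) - 112\right)^{2} = \left(\left(80 - \frac{5567}{144}\right) - 112\right)^{2} = \left(\frac{5953}{144} - 112\right)^{2} = \left(- \frac{10175}{144}\right)^{2} = \frac{103530625}{20736}$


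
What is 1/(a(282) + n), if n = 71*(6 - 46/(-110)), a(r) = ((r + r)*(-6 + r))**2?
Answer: 55/1332720474343 ≈ 4.1269e-11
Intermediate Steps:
a(r) = 4*r**2*(-6 + r)**2 (a(r) = ((2*r)*(-6 + r))**2 = (2*r*(-6 + r))**2 = 4*r**2*(-6 + r)**2)
n = 25063/55 (n = 71*(6 - 46*(-1/110)) = 71*(6 + 23/55) = 71*(353/55) = 25063/55 ≈ 455.69)
1/(a(282) + n) = 1/(4*282**2*(-6 + 282)**2 + 25063/55) = 1/(4*79524*276**2 + 25063/55) = 1/(4*79524*76176 + 25063/55) = 1/(24231280896 + 25063/55) = 1/(1332720474343/55) = 55/1332720474343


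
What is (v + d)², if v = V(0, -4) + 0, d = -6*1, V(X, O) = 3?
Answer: 9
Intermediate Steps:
d = -6
v = 3 (v = 3 + 0 = 3)
(v + d)² = (3 - 6)² = (-3)² = 9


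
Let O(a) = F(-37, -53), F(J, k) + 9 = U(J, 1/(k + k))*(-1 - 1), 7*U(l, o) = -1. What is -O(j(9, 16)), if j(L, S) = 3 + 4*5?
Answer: 61/7 ≈ 8.7143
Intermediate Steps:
j(L, S) = 23 (j(L, S) = 3 + 20 = 23)
U(l, o) = -1/7 (U(l, o) = (1/7)*(-1) = -1/7)
F(J, k) = -61/7 (F(J, k) = -9 - (-1 - 1)/7 = -9 - 1/7*(-2) = -9 + 2/7 = -61/7)
O(a) = -61/7
-O(j(9, 16)) = -1*(-61/7) = 61/7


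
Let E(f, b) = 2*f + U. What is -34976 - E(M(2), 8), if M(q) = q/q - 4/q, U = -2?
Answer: -34972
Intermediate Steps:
M(q) = 1 - 4/q
E(f, b) = -2 + 2*f (E(f, b) = 2*f - 2 = -2 + 2*f)
-34976 - E(M(2), 8) = -34976 - (-2 + 2*((-4 + 2)/2)) = -34976 - (-2 + 2*((1/2)*(-2))) = -34976 - (-2 + 2*(-1)) = -34976 - (-2 - 2) = -34976 - 1*(-4) = -34976 + 4 = -34972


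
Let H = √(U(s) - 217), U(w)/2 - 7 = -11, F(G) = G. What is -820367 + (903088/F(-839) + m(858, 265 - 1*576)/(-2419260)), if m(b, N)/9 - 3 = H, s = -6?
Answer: -555777407033971/676586380 - 9*I/161284 ≈ -8.2144e+5 - 5.5802e-5*I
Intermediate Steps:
U(w) = -8 (U(w) = 14 + 2*(-11) = 14 - 22 = -8)
H = 15*I (H = √(-8 - 217) = √(-225) = 15*I ≈ 15.0*I)
m(b, N) = 27 + 135*I (m(b, N) = 27 + 9*(15*I) = 27 + 135*I)
-820367 + (903088/F(-839) + m(858, 265 - 1*576)/(-2419260)) = -820367 + (903088/(-839) + (27 + 135*I)/(-2419260)) = -820367 + (903088*(-1/839) + (27 + 135*I)*(-1/2419260)) = -820367 + (-903088/839 + (-9/806420 - 9*I/161284)) = -820367 + (-728268232511/676586380 - 9*I/161284) = -555777407033971/676586380 - 9*I/161284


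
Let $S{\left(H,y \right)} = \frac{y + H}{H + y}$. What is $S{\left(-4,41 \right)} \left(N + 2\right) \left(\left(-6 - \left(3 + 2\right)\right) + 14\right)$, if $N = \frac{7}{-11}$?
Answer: $\frac{45}{11} \approx 4.0909$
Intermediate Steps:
$S{\left(H,y \right)} = 1$ ($S{\left(H,y \right)} = \frac{H + y}{H + y} = 1$)
$N = - \frac{7}{11}$ ($N = 7 \left(- \frac{1}{11}\right) = - \frac{7}{11} \approx -0.63636$)
$S{\left(-4,41 \right)} \left(N + 2\right) \left(\left(-6 - \left(3 + 2\right)\right) + 14\right) = 1 \left(- \frac{7}{11} + 2\right) \left(\left(-6 - \left(3 + 2\right)\right) + 14\right) = 1 \frac{15 \left(\left(-6 - 5\right) + 14\right)}{11} = 1 \frac{15 \left(-11 + 14\right)}{11} = 1 \cdot \frac{15}{11} \cdot 3 = 1 \cdot \frac{45}{11} = \frac{45}{11}$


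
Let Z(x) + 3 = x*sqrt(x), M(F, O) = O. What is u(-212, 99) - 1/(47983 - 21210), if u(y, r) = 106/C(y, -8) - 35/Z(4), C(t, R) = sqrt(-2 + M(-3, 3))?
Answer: 2650526/26773 ≈ 99.000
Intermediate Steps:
Z(x) = -3 + x**(3/2) (Z(x) = -3 + x*sqrt(x) = -3 + x**(3/2))
C(t, R) = 1 (C(t, R) = sqrt(-2 + 3) = sqrt(1) = 1)
u(y, r) = 99 (u(y, r) = 106/1 - 35/(-3 + 4**(3/2)) = 106*1 - 35/(-3 + 8) = 106 - 35/5 = 106 - 35*1/5 = 106 - 7 = 99)
u(-212, 99) - 1/(47983 - 21210) = 99 - 1/(47983 - 21210) = 99 - 1/26773 = 2650526/26773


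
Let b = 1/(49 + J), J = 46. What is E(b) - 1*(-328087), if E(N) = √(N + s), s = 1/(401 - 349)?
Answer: 328087 + 7*√3705/2470 ≈ 3.2809e+5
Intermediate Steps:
b = 1/95 (b = 1/(49 + 46) = 1/95 ≈ 0.010526)
s = 1/52 ≈ 0.019231
E(N) = √(1/52 + N) (E(N) = √(N + 1/52) = √(1/52 + N))
E(b) - 1*(-328087) = √(13 + 676*(1/95))/26 - 1*(-328087) = √(13 + 676/95)/26 + 328087 = √(1911/95)/26 + 328087 = (7*√3705/95)/26 + 328087 = 7*√3705/2470 + 328087 = 328087 + 7*√3705/2470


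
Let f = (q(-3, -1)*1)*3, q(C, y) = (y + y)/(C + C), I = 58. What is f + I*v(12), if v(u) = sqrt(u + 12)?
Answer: 1 + 116*sqrt(6) ≈ 285.14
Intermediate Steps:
q(C, y) = y/C (q(C, y) = (2*y)/((2*C)) = (2*y)*(1/(2*C)) = y/C)
v(u) = sqrt(12 + u)
f = 1 (f = (-1/(-3)*1)*3 = (-1*(-1/3)*1)*3 = ((1/3)*1)*3 = (1/3)*3 = 1)
f + I*v(12) = 1 + 58*sqrt(12 + 12) = 1 + 58*sqrt(24) = 1 + 58*(2*sqrt(6)) = 1 + 116*sqrt(6)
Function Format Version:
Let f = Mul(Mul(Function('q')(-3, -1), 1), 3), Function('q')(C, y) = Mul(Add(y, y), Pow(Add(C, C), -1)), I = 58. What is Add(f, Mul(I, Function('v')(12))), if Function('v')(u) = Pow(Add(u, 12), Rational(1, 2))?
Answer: Add(1, Mul(116, Pow(6, Rational(1, 2)))) ≈ 285.14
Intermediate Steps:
Function('q')(C, y) = Mul(y, Pow(C, -1)) (Function('q')(C, y) = Mul(Mul(2, y), Pow(Mul(2, C), -1)) = Mul(Mul(2, y), Mul(Rational(1, 2), Pow(C, -1))) = Mul(y, Pow(C, -1)))
Function('v')(u) = Pow(Add(12, u), Rational(1, 2))
f = 1 (f = Mul(Mul(Mul(-1, Pow(-3, -1)), 1), 3) = Mul(Mul(Mul(-1, Rational(-1, 3)), 1), 3) = Mul(Mul(Rational(1, 3), 1), 3) = Mul(Rational(1, 3), 3) = 1)
Add(f, Mul(I, Function('v')(12))) = Add(1, Mul(58, Pow(Add(12, 12), Rational(1, 2)))) = Add(1, Mul(58, Pow(24, Rational(1, 2)))) = Add(1, Mul(58, Mul(2, Pow(6, Rational(1, 2))))) = Add(1, Mul(116, Pow(6, Rational(1, 2))))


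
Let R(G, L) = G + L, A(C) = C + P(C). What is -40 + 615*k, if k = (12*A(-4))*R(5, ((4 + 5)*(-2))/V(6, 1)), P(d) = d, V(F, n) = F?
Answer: -118120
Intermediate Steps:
A(C) = 2*C (A(C) = C + C = 2*C)
k = -192 (k = (12*(2*(-4)))*(5 + ((4 + 5)*(-2))/6) = (12*(-8))*(5 + (9*(-2))*(1/6)) = -96*(5 - 18*1/6) = -96*(5 - 3) = -96*2 = -192)
-40 + 615*k = -40 + 615*(-192) = -40 - 118080 = -118120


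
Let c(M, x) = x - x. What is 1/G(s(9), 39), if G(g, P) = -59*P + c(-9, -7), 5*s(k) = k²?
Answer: -1/2301 ≈ -0.00043459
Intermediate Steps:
c(M, x) = 0
s(k) = k²/5
G(g, P) = -59*P (G(g, P) = -59*P + 0 = -59*P)
1/G(s(9), 39) = 1/(-59*39) = 1/(-2301) = -1/2301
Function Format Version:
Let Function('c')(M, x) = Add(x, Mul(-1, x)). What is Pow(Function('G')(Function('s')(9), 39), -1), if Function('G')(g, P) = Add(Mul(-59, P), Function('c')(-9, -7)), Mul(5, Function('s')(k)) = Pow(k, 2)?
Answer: Rational(-1, 2301) ≈ -0.00043459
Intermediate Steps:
Function('c')(M, x) = 0
Function('s')(k) = Mul(Rational(1, 5), Pow(k, 2))
Function('G')(g, P) = Mul(-59, P) (Function('G')(g, P) = Add(Mul(-59, P), 0) = Mul(-59, P))
Pow(Function('G')(Function('s')(9), 39), -1) = Pow(Mul(-59, 39), -1) = Pow(-2301, -1) = Rational(-1, 2301)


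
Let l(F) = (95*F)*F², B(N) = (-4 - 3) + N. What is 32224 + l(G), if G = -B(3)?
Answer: 38304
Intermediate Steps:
B(N) = -7 + N
G = 4 (G = -(-7 + 3) = -1*(-4) = 4)
l(F) = 95*F³
32224 + l(G) = 32224 + 95*4³ = 32224 + 95*64 = 32224 + 6080 = 38304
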